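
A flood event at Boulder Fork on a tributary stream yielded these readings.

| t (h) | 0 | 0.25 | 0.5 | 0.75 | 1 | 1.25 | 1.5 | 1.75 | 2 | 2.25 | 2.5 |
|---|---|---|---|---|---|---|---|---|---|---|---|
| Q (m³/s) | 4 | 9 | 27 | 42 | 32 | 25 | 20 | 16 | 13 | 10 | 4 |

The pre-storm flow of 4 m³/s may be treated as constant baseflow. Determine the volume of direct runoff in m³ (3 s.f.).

Direct-runoff ordinates (Q − Q_b): 0.0, 5.0, 23.0, 38.0, 28.0, 21.0, 16.0, 12.0, 9.0, 6.0, 0.0 m³/s.
ΣQ_DR = 158.0 m³/s.
With Δt = 0.25 h = 900 s, V = ΣQ_DR · Δt = 158.0 × 900 = 1.42 × 10^5 m³.

V ≈ 1.42 × 10^5 m³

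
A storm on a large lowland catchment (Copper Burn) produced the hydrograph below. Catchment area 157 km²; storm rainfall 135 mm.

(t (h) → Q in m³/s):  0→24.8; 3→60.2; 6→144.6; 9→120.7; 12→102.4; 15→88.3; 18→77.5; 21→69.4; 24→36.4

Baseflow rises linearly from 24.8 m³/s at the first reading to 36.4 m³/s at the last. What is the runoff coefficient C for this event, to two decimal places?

ΣQ_DR = 448.9 m³/s; V = ΣQ_DR·Δt = 4.848 × 10^6 m³.
Runoff depth d = V / A = 30.88 mm.
C = d / P = 30.88 / 135 = 0.23.

C ≈ 0.23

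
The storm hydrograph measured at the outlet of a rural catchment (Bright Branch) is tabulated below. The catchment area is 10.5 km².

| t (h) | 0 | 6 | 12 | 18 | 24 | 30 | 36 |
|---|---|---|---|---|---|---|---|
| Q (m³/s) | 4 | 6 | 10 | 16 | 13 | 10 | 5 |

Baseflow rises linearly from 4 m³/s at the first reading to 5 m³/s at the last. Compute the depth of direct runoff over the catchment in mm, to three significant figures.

d ≈ 66.9 mm

Direct runoff: 0.00, 1.83, 5.67, 11.50, 8.33, 5.17, 0.00 m³/s; ΣQ_DR = 32.50 m³/s.
V = ΣQ_DR · Δt = 32.50 × 21600 s = 7.020 × 10^5 m³.
Over A = 10.5 km², depth = V / A = 66.9 mm.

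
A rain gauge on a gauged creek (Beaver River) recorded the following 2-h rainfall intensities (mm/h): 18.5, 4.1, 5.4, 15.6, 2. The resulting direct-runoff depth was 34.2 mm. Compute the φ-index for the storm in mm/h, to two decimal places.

φ ≈ 8.50 mm/h

Only the 2 blocks with intensity above φ contribute runoff: 18.5, 15.6 mm/h.
Σ(I−φ)·Δt = d  ⇒  (18.5+15.6 − 2φ)·2 = 34.2
φ = (34.10 − 34.2/2) / 2 = 8.50 mm/h.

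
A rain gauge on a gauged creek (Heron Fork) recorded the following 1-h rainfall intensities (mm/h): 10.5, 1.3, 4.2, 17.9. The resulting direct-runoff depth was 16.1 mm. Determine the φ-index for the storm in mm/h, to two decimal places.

Only the 2 blocks with intensity above φ contribute runoff: 10.5, 17.9 mm/h.
Σ(I−φ)·Δt = d  ⇒  (10.5+17.9 − 2φ)·1 = 16.1
φ = (28.40 − 16.1/1) / 2 = 6.15 mm/h.

φ ≈ 6.15 mm/h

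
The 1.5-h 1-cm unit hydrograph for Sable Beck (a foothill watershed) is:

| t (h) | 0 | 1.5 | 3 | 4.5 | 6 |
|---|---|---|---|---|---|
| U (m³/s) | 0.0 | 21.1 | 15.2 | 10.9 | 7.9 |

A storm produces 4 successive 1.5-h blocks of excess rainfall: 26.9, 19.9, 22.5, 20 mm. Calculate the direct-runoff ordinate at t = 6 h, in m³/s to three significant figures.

Q ≈ 119 m³/s

By discrete convolution, Q_j = Σ (P_i / 10 mm) · U_{j−i}.
At t = 6 h (j=4): Q = (26.9/10)·7.9 + (19.9/10)·10.9 + (22.5/10)·15.2 + (20/10)·21.1 = 119 m³/s.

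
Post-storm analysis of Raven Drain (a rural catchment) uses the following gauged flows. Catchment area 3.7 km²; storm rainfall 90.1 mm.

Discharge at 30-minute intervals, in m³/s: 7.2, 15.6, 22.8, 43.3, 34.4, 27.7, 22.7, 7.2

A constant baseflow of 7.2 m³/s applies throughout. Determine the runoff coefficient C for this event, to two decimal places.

C ≈ 0.67

ΣQ_DR = 123.3 m³/s; V = ΣQ_DR·Δt = 2.219 × 10^5 m³.
Runoff depth d = V / A = 59.98 mm.
C = d / P = 59.98 / 90.1 = 0.67.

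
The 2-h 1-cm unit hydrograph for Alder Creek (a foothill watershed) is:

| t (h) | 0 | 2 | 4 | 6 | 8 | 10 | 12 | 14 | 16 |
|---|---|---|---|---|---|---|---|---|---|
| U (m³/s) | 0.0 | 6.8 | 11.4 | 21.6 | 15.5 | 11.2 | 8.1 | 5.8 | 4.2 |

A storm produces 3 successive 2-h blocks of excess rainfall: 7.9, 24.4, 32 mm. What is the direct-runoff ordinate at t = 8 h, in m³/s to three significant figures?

By discrete convolution, Q_j = Σ (P_i / 10 mm) · U_{j−i}.
At t = 8 h (j=4): Q = (7.9/10)·15.5 + (24.4/10)·21.6 + (32/10)·11.4 = 101 m³/s.

Q ≈ 101 m³/s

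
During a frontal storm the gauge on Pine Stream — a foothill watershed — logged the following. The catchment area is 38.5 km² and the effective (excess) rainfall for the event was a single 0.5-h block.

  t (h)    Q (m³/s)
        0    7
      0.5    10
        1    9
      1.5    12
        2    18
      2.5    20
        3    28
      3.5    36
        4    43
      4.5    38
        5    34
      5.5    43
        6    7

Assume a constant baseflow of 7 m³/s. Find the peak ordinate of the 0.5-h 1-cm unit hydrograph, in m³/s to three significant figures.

Direct runoff: 0.0, 3.0, 2.0, 5.0, 11.0, 13.0, 21.0, 29.0, 36.0, 31.0, 27.0, 36.0, 0.0 m³/s; ΣQ_DR = 214.0 m³/s, peak = 36.0 m³/s.
Runoff depth d = ΣQ_DR·Δt / A = 214.0 × 1800 / (38.5 km²) = 10.01 mm.
The 1-cm UH is the DRH scaled by (10 mm)/d, so U_p = 36.0 × 10/10.01 = 36.0 m³/s.

U_p ≈ 36.0 m³/s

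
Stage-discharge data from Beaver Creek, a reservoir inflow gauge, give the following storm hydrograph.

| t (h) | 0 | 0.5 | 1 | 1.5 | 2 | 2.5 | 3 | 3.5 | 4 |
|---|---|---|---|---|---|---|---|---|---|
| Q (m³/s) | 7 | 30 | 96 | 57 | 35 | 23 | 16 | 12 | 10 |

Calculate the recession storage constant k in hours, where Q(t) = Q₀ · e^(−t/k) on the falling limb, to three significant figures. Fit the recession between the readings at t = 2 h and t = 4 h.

k ≈ 1.60 h

On the falling limb, Q drops from 35 to 10 m³/s between t = 2 h and t = 4 h (Δt = 2 h).
k = −Δt / ln(Q₂/Q₁) = −2 / ln(10/35) = 1.60 h.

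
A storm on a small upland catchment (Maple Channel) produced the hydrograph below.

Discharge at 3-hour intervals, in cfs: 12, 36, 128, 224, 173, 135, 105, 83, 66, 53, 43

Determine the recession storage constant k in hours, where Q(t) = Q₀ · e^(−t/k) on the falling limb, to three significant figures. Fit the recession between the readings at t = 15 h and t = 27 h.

On the falling limb, Q drops from 135 to 53 cfs between t = 15 h and t = 27 h (Δt = 12 h).
k = −Δt / ln(Q₂/Q₁) = −12 / ln(53/135) = 12.8 h.

k ≈ 12.8 h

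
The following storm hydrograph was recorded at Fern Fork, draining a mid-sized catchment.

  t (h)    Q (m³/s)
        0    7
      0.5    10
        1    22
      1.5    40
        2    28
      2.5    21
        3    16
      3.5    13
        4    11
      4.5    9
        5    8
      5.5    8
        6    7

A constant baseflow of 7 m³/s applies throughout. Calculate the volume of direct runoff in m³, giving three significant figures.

V ≈ 1.96 × 10^5 m³

Direct-runoff ordinates (Q − Q_b): 0.0, 3.0, 15.0, 33.0, 21.0, 14.0, 9.0, 6.0, 4.0, 2.0, 1.0, 1.0, 0.0 m³/s.
ΣQ_DR = 109.0 m³/s.
With Δt = 0.5 h = 1800 s, V = ΣQ_DR · Δt = 109.0 × 1800 = 1.96 × 10^5 m³.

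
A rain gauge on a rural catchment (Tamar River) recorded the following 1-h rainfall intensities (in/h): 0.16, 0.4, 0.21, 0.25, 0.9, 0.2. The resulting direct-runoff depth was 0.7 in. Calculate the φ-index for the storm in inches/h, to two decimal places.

Only the 2 blocks with intensity above φ contribute runoff: 0.4, 0.9 in/h.
Σ(I−φ)·Δt = d  ⇒  (0.4+0.9 − 2φ)·1 = 0.7
φ = (1.300 − 0.7/1) / 2 = 0.30 in/h.

φ ≈ 0.30 in/h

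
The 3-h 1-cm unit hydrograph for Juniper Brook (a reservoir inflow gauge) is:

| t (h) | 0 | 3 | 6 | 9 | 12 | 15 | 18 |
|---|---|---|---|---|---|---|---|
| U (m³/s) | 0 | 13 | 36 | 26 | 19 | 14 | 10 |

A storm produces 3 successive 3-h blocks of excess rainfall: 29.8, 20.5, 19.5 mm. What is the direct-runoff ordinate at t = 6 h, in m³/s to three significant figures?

By discrete convolution, Q_j = Σ (P_i / 10 mm) · U_{j−i}.
At t = 6 h (j=2): Q = (29.8/10)·36 + (20.5/10)·13 + (19.5/10)·0 = 134 m³/s.

Q ≈ 134 m³/s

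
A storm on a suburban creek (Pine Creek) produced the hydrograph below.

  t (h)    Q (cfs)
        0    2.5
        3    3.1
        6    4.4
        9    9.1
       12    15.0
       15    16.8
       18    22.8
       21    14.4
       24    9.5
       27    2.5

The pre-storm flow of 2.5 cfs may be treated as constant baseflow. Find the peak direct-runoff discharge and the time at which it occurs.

Q_p = 20.3 cfs at t = 18 h

Subtracting baseflow gives direct-runoff ordinates: 0.0, 0.6, 1.9, 6.6, 12.5, 14.3, 20.3, 11.9, 7.0, 0.0 cfs.
The maximum is 20.3 cfs, occurring at the reading for t = 18 h.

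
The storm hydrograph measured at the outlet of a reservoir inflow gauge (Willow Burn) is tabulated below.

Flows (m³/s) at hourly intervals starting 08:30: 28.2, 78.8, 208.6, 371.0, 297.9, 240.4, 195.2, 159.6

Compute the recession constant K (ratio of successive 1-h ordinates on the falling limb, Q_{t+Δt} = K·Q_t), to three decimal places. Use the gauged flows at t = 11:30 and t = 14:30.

Using the recession-limb readings at t = 11:30 and t = 14:30: Q falls from 371.0 to 195.2 m³/s over 3 intervals.
K = (Q₂/Q₁)^(1/3) = (195.2/371.0)^(1/3) = 0.807.

K ≈ 0.807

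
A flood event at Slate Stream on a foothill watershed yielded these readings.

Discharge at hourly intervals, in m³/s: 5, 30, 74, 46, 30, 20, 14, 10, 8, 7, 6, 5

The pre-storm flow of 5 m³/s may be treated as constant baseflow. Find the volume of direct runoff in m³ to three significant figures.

Direct-runoff ordinates (Q − Q_b): 0.0, 25.0, 69.0, 41.0, 25.0, 15.0, 9.0, 5.0, 3.0, 2.0, 1.0, 0.0 m³/s.
ΣQ_DR = 195.0 m³/s.
With Δt = 1 h = 3600 s, V = ΣQ_DR · Δt = 195.0 × 3600 = 7.02 × 10^5 m³.

V ≈ 7.02 × 10^5 m³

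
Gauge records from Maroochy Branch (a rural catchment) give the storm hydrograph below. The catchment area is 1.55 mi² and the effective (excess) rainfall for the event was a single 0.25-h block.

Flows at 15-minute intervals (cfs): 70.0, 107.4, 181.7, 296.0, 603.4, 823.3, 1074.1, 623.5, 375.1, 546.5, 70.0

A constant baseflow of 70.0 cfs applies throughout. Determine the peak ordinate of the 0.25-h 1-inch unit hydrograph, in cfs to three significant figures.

Direct runoff: 0.0, 37.4, 111.7, 226.0, 533.4, 753.3, 1004.1, 553.5, 305.1, 476.5, 0.0 cfs; ΣQ_DR = 4001 cfs, peak = 1004.1 cfs.
Runoff depth d = ΣQ_DR·Δt / A = 4001 × 900 / (1.55 mi²) = 1.000 in.
The 1-inch UH is the DRH scaled by (1 in)/d, so U_p = 1004.1 × 1/1.000 = 1000 cfs.

U_p ≈ 1000 cfs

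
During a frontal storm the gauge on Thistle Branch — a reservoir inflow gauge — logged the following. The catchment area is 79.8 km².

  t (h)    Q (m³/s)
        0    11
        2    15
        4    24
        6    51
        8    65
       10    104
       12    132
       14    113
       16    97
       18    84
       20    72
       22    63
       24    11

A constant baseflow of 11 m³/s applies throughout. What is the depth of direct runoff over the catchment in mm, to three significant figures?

d ≈ 63.1 mm

Direct runoff: 0.0, 4.0, 13.0, 40.0, 54.0, 93.0, 121.0, 102.0, 86.0, 73.0, 61.0, 52.0, 0.0 m³/s; ΣQ_DR = 699.0 m³/s.
V = ΣQ_DR · Δt = 699.0 × 7200 s = 5.033 × 10^6 m³.
Over A = 79.8 km², depth = V / A = 63.1 mm.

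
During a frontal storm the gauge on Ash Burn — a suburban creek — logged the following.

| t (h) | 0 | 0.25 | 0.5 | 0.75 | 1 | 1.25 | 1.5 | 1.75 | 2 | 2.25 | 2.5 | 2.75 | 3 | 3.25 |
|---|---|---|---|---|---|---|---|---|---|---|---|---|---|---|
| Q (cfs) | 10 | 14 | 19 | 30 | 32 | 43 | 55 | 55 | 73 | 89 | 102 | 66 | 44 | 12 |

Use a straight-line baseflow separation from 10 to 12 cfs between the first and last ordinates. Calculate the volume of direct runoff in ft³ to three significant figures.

Direct-runoff ordinates (Q − Q_b): 0.00, 3.85, 8.69, 19.54, 21.38, 32.23, 44.08, 43.92, 61.77, 77.62, 90.46, 54.31, 32.15, 0.00 cfs.
ΣQ_DR = 490.0 cfs.
With Δt = 0.25 h = 900 s, V = ΣQ_DR · Δt = 490.0 × 900 = 4.41 × 10^5 ft³.

V ≈ 4.41 × 10^5 ft³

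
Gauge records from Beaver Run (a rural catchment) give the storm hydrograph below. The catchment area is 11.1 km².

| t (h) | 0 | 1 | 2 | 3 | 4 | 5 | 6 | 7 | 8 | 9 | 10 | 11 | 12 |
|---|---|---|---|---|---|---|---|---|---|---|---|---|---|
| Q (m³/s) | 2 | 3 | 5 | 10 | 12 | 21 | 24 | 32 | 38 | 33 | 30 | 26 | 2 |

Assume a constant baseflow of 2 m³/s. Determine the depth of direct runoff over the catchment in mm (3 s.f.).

Direct runoff: 0.0, 1.0, 3.0, 8.0, 10.0, 19.0, 22.0, 30.0, 36.0, 31.0, 28.0, 24.0, 0.0 m³/s; ΣQ_DR = 212.0 m³/s.
V = ΣQ_DR · Δt = 212.0 × 3600 s = 7.632 × 10^5 m³.
Over A = 11.1 km², depth = V / A = 68.8 mm.

d ≈ 68.8 mm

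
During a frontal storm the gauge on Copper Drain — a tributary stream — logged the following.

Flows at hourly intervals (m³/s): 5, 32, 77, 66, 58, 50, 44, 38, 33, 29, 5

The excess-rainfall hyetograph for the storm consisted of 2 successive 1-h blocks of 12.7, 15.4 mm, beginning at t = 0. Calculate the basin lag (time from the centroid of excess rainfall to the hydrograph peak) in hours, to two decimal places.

Centroid of excess rainfall: t_c = Σ P_i·t̄_i / ΣP_i = 1.0480 h (block centres at 0.5, 1.5 h).
Hydrograph peak occurs at t = 2 h, so basin lag t_L = 2 − 1.0480 = 0.95 h.

t_L ≈ 0.95 h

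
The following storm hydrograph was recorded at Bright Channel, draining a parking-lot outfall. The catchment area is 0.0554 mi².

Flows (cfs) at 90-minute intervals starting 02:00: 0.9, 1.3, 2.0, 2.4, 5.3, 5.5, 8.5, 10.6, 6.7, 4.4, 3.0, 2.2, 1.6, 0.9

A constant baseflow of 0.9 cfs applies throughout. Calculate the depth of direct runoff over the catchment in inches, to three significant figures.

d ≈ 1.79 in

Direct runoff: 0.0, 0.4, 1.1, 1.5, 4.4, 4.6, 7.6, 9.7, 5.8, 3.5, 2.1, 1.3, 0.7, 0.0 cfs; ΣQ_DR = 42.70 cfs.
V = ΣQ_DR · Δt = 42.70 × 5400 s = 2.306 × 10^5 ft³.
Over A = 0.0554 mi², depth = V / A = 1.79 in.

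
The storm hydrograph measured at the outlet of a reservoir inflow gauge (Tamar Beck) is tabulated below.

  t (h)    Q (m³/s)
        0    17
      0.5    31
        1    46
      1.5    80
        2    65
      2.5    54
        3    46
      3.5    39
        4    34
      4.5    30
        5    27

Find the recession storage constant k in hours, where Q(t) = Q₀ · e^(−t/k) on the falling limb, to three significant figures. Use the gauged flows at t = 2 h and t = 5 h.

On the falling limb, Q drops from 65 to 27 m³/s between t = 2 h and t = 5 h (Δt = 3 h).
k = −Δt / ln(Q₂/Q₁) = −3 / ln(27/65) = 3.41 h.

k ≈ 3.41 h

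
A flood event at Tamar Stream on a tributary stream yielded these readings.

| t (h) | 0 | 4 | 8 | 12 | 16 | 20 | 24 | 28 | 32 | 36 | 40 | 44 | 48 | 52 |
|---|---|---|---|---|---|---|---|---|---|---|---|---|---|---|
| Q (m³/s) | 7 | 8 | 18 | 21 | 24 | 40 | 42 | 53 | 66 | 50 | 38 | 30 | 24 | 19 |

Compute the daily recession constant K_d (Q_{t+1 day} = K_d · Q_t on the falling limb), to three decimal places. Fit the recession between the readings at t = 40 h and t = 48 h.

K_d ≈ 0.252

Between t = 40 h and t = 48 h the flow falls from 38 to 24 m³/s over 2×4 h = 8 h.
Per-interval ratio K = (24/38)^(1/2) = 0.7947; K_d = K^(24/4) = 0.252.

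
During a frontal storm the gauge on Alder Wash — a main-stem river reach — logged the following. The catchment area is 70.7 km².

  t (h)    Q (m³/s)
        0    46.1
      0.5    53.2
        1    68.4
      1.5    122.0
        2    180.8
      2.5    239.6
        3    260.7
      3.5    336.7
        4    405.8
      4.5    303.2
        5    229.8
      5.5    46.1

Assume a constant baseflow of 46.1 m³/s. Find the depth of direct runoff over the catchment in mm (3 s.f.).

Direct runoff: 0.0, 7.1, 22.3, 75.9, 134.7, 193.5, 214.6, 290.6, 359.7, 257.1, 183.7, 0.0 m³/s; ΣQ_DR = 1739 m³/s.
V = ΣQ_DR · Δt = 1739 × 1800 s = 3.131 × 10^6 m³.
Over A = 70.7 km², depth = V / A = 44.3 mm.

d ≈ 44.3 mm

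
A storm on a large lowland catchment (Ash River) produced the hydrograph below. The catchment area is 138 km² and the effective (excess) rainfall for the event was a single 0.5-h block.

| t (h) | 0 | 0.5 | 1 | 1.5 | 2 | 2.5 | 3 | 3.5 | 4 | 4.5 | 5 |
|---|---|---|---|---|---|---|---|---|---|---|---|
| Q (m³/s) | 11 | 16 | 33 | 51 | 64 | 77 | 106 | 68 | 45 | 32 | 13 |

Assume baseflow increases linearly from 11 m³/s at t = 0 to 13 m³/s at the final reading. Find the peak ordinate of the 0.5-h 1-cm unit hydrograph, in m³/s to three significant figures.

Direct runoff: 0.00, 4.80, 21.60, 39.40, 52.20, 65.00, 93.80, 55.60, 32.40, 19.20, 0.00 m³/s; ΣQ_DR = 384.0 m³/s, peak = 93.80 m³/s.
Runoff depth d = ΣQ_DR·Δt / A = 384.0 × 1800 / (138 km²) = 5.009 mm.
The 1-cm UH is the DRH scaled by (10 mm)/d, so U_p = 93.80 × 10/5.009 = 187 m³/s.

U_p ≈ 187 m³/s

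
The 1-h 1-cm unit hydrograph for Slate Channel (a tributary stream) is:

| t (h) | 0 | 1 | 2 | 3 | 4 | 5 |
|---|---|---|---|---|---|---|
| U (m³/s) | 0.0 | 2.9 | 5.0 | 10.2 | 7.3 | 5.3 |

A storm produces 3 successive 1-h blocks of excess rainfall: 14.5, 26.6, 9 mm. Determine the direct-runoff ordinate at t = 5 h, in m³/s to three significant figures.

By discrete convolution, Q_j = Σ (P_i / 10 mm) · U_{j−i}.
At t = 5 h (j=5): Q = (14.5/10)·5.3 + (26.6/10)·7.3 + (9/10)·10.2 = 36.3 m³/s.

Q ≈ 36.3 m³/s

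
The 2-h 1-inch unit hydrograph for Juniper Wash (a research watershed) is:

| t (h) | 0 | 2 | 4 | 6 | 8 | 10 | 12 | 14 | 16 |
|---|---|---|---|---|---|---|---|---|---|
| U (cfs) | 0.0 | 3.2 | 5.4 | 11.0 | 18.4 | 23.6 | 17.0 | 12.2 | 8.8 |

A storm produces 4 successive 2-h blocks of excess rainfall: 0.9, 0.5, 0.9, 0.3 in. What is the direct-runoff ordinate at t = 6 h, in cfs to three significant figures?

By discrete convolution, Q_j = Σ (P_i / 1 in) · U_{j−i}.
At t = 6 h (j=3): Q = (0.9/1)·11.0 + (0.5/1)·5.4 + (0.9/1)·3.2 + (0.3/1)·0.0 = 15.5 cfs.

Q ≈ 15.5 cfs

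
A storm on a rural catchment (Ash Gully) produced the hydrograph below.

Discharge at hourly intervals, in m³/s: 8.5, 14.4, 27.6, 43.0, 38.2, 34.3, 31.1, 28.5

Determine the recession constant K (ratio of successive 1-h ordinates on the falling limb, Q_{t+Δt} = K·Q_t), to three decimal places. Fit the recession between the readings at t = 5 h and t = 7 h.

Using the recession-limb readings at t = 5 h and t = 7 h: Q falls from 34.3 to 28.5 m³/s over 2 intervals.
K = (Q₂/Q₁)^(1/2) = (28.5/34.3)^(1/2) = 0.912.

K ≈ 0.912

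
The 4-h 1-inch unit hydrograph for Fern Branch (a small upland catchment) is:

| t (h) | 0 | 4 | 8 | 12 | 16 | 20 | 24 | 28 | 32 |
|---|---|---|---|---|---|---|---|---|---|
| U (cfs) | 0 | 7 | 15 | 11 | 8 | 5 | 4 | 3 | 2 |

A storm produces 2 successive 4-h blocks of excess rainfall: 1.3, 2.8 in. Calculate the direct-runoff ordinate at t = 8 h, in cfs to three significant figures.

Q ≈ 39.1 cfs

By discrete convolution, Q_j = Σ (P_i / 1 in) · U_{j−i}.
At t = 8 h (j=2): Q = (1.3/1)·15 + (2.8/1)·7 = 39.1 cfs.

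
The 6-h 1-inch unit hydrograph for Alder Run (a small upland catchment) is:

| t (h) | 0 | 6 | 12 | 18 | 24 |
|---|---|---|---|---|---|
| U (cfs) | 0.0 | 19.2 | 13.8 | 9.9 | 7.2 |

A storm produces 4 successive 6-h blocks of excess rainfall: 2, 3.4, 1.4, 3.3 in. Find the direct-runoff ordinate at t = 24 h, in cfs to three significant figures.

Q ≈ 131 cfs

By discrete convolution, Q_j = Σ (P_i / 1 in) · U_{j−i}.
At t = 24 h (j=4): Q = (2/1)·7.2 + (3.4/1)·9.9 + (1.4/1)·13.8 + (3.3/1)·19.2 = 131 cfs.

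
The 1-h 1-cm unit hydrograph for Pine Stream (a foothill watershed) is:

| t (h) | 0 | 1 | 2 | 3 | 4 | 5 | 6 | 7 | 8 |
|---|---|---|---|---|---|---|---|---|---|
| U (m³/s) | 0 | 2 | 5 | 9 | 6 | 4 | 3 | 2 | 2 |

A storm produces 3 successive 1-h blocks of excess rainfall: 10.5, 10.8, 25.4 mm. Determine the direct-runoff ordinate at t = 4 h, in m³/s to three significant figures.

By discrete convolution, Q_j = Σ (P_i / 10 mm) · U_{j−i}.
At t = 4 h (j=4): Q = (10.5/10)·6 + (10.8/10)·9 + (25.4/10)·5 = 28.7 m³/s.

Q ≈ 28.7 m³/s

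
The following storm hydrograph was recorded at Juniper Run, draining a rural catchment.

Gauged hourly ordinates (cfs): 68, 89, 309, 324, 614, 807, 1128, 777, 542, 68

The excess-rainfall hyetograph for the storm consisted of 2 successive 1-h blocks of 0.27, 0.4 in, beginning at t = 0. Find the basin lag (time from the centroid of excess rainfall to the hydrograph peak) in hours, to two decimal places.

t_L ≈ 4.90 h

Centroid of excess rainfall: t_c = Σ P_i·t̄_i / ΣP_i = 1.0970 h (block centres at 0.5, 1.5 h).
Hydrograph peak occurs at t = 6 h, so basin lag t_L = 6 − 1.0970 = 4.90 h.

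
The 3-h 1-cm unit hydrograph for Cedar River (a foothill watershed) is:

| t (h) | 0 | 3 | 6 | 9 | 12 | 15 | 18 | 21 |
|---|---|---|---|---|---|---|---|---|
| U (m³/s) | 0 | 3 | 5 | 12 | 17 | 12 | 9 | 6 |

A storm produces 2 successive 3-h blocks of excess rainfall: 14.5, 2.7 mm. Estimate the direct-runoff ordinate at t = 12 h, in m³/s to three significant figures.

Q ≈ 27.9 m³/s

By discrete convolution, Q_j = Σ (P_i / 10 mm) · U_{j−i}.
At t = 12 h (j=4): Q = (14.5/10)·17 + (2.7/10)·12 = 27.9 m³/s.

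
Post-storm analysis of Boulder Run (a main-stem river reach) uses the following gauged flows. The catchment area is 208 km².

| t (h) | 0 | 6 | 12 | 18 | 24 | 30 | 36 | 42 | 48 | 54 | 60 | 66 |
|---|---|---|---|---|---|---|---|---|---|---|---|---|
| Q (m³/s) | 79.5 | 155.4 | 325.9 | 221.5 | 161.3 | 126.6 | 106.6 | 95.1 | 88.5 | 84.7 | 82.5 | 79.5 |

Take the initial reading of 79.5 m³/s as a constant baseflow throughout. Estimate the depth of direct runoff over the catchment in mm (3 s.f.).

d ≈ 67.8 mm

Direct runoff: 0.0, 75.9, 246.4, 142.0, 81.8, 47.1, 27.1, 15.6, 9.0, 5.2, 3.0, 0.0 m³/s; ΣQ_DR = 653.1 m³/s.
V = ΣQ_DR · Δt = 653.1 × 21600 s = 1.411 × 10^7 m³.
Over A = 208 km², depth = V / A = 67.8 mm.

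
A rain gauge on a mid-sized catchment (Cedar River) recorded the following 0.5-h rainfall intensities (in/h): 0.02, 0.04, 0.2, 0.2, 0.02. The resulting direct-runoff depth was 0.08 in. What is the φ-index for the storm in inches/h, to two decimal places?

φ ≈ 0.12 in/h

Only the 2 blocks with intensity above φ contribute runoff: 0.2, 0.2 in/h.
Σ(I−φ)·Δt = d  ⇒  (0.2+0.2 − 2φ)·0.5 = 0.08
φ = (0.4000 − 0.08/0.5) / 2 = 0.12 in/h.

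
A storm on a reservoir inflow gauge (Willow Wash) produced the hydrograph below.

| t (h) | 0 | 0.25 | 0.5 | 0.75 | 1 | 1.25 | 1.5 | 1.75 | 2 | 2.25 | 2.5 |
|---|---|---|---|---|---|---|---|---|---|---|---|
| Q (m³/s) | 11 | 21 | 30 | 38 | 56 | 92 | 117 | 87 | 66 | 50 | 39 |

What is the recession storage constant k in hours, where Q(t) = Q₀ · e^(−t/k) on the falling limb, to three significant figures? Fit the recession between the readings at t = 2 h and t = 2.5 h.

On the falling limb, Q drops from 66 to 39 m³/s between t = 2 h and t = 2.5 h (Δt = 0.5 h).
k = −Δt / ln(Q₂/Q₁) = −0.5 / ln(39/66) = 0.950 h.

k ≈ 0.950 h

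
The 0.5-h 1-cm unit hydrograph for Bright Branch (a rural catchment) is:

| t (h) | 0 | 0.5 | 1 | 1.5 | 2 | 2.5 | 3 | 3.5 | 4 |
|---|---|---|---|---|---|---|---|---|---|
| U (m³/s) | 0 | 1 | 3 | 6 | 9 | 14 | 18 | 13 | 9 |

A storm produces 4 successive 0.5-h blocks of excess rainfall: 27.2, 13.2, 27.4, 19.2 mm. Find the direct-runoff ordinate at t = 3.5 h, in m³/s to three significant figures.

Q ≈ 115 m³/s

By discrete convolution, Q_j = Σ (P_i / 10 mm) · U_{j−i}.
At t = 3.5 h (j=7): Q = (27.2/10)·13 + (13.2/10)·18 + (27.4/10)·14 + (19.2/10)·9 = 115 m³/s.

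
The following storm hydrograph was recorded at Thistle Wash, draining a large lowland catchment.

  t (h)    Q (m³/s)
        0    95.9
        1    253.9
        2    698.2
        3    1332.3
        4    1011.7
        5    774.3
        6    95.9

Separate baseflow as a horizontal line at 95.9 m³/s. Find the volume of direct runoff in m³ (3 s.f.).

Direct-runoff ordinates (Q − Q_b): 0.0, 158.0, 602.3, 1236.4, 915.8, 678.4, 0.0 m³/s.
ΣQ_DR = 3591 m³/s.
With Δt = 1 h = 3600 s, V = ΣQ_DR · Δt = 3591 × 3600 = 1.29 × 10^7 m³.

V ≈ 1.29 × 10^7 m³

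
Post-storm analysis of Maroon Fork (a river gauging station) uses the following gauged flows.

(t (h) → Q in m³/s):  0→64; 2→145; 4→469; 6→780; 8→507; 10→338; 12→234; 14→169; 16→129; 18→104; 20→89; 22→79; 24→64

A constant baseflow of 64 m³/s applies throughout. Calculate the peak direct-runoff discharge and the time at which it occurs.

Subtracting baseflow gives direct-runoff ordinates: 0.0, 81.0, 405.0, 716.0, 443.0, 274.0, 170.0, 105.0, 65.0, 40.0, 25.0, 15.0, 0.0 m³/s.
The maximum is 716.0 m³/s, occurring at the reading for t = 6 h.

Q_p = 716.0 m³/s at t = 6 h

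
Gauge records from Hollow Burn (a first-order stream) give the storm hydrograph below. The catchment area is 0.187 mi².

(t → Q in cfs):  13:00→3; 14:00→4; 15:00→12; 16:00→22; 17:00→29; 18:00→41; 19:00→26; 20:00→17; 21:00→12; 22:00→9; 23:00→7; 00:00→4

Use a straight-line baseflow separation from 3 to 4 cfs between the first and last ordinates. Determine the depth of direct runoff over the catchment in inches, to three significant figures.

Direct runoff: 0.00, 0.91, 8.82, 18.73, 25.64, 37.55, 22.45, 13.36, 8.27, 5.18, 3.09, 0.00 cfs; ΣQ_DR = 144.0 cfs.
V = ΣQ_DR · Δt = 144.0 × 3600 s = 5.184 × 10^5 ft³.
Over A = 0.187 mi², depth = V / A = 1.19 in.

d ≈ 1.19 in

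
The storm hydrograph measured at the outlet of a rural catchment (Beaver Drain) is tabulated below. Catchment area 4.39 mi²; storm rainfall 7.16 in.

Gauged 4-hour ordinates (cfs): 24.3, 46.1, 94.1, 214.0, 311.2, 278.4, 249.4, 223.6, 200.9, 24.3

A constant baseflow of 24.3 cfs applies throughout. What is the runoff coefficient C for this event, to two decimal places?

C ≈ 0.28

ΣQ_DR = 1423 cfs; V = ΣQ_DR·Δt = 2.050 × 10^7 ft³.
Runoff depth d = V / A = 2.010 in.
C = d / P = 2.010 / 7.16 = 0.28.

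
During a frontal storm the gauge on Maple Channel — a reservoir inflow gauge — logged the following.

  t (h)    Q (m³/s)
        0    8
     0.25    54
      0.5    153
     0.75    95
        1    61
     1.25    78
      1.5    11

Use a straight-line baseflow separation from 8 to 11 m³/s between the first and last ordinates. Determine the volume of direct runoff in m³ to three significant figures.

V ≈ 3.54 × 10^5 m³

Direct-runoff ordinates (Q − Q_b): 0.00, 45.50, 144.00, 85.50, 51.00, 67.50, 0.00 m³/s.
ΣQ_DR = 393.5 m³/s.
With Δt = 0.25 h = 900 s, V = ΣQ_DR · Δt = 393.5 × 900 = 3.54 × 10^5 m³.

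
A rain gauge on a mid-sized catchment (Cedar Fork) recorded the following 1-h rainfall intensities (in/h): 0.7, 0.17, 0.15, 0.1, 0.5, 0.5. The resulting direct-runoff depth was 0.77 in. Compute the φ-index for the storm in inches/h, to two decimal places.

Only the 3 blocks with intensity above φ contribute runoff: 0.7, 0.5, 0.5 in/h.
Σ(I−φ)·Δt = d  ⇒  (0.7+0.5+0.5 − 3φ)·1 = 0.77
φ = (1.700 − 0.77/1) / 3 = 0.31 in/h.

φ ≈ 0.31 in/h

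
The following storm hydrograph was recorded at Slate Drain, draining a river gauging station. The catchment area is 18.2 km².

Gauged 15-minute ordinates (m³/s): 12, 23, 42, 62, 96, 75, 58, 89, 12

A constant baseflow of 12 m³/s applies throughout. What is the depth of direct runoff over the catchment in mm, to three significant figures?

Direct runoff: 0.0, 11.0, 30.0, 50.0, 84.0, 63.0, 46.0, 77.0, 0.0 m³/s; ΣQ_DR = 361.0 m³/s.
V = ΣQ_DR · Δt = 361.0 × 900 s = 3.249 × 10^5 m³.
Over A = 18.2 km², depth = V / A = 17.9 mm.

d ≈ 17.9 mm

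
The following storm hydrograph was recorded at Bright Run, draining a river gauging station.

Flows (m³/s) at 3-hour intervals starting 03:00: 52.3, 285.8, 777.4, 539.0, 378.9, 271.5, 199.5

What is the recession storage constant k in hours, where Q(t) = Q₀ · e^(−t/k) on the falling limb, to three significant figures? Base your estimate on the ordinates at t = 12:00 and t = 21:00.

k ≈ 9.06 h

On the falling limb, Q drops from 539.0 to 199.5 m³/s between t = 12:00 and t = 21:00 (Δt = 9 h).
k = −Δt / ln(Q₂/Q₁) = −9 / ln(199.5/539.0) = 9.06 h.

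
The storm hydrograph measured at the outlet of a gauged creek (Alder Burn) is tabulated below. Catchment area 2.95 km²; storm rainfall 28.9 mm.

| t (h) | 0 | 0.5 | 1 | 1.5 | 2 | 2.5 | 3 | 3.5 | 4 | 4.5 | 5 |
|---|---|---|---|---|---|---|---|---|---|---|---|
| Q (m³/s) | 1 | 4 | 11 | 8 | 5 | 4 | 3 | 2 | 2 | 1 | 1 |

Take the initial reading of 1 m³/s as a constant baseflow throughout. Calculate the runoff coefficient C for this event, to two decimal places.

ΣQ_DR = 31.00 m³/s; V = ΣQ_DR·Δt = 55800 m³.
Runoff depth d = V / A = 18.92 mm.
C = d / P = 18.92 / 28.9 = 0.65.

C ≈ 0.65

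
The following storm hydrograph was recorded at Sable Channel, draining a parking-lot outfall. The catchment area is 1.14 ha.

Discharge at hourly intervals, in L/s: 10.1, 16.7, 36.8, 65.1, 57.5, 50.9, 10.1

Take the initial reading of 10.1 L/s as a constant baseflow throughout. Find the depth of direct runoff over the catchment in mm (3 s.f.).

d ≈ 55.7 mm

Direct runoff: 0.0, 6.6, 26.7, 55.0, 47.4, 40.8, 0.0 L/s; ΣQ_DR = 176.5 L/s.
V = ΣQ_DR · Δt = 176.5 × 3600 s = 6.354 × 10^5 L.
Over A = 1.14 ha, depth = V / A = 55.7 mm.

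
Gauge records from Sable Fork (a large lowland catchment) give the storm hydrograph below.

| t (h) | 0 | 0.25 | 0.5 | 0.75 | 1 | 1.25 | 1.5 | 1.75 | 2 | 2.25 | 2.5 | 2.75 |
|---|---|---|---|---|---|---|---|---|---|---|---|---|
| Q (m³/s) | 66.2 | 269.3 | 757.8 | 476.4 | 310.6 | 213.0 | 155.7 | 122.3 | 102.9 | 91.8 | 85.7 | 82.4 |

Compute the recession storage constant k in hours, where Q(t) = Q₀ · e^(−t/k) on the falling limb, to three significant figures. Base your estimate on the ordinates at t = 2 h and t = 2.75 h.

On the falling limb, Q drops from 102.9 to 82.4 m³/s between t = 2 h and t = 2.75 h (Δt = 0.75 h).
k = −Δt / ln(Q₂/Q₁) = −0.75 / ln(82.4/102.9) = 3.38 h.

k ≈ 3.38 h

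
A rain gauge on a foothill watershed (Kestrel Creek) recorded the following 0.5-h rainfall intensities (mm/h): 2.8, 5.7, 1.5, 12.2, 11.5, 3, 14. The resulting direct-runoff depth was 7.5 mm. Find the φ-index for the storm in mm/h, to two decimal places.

φ ≈ 7.57 mm/h

Only the 3 blocks with intensity above φ contribute runoff: 12.2, 11.5, 14 mm/h.
Σ(I−φ)·Δt = d  ⇒  (12.2+11.5+14 − 3φ)·0.5 = 7.5
φ = (37.70 − 7.5/0.5) / 3 = 7.57 mm/h.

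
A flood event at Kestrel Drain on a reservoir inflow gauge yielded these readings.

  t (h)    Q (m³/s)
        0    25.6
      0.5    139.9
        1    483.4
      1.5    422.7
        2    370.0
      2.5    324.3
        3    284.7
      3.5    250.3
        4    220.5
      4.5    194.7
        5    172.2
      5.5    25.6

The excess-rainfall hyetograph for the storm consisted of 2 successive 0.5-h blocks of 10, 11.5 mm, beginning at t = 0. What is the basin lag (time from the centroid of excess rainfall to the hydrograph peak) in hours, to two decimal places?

Centroid of excess rainfall: t_c = Σ P_i·t̄_i / ΣP_i = 0.5174 h (block centres at 0.25, 0.75 h).
Hydrograph peak occurs at t = 1 h, so basin lag t_L = 1 − 0.5174 = 0.48 h.

t_L ≈ 0.48 h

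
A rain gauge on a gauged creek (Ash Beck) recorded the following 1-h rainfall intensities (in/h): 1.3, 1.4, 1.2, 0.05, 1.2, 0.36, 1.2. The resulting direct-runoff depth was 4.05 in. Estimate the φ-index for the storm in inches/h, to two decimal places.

φ ≈ 0.45 in/h

Only the 5 blocks with intensity above φ contribute runoff: 1.3, 1.4, 1.2, 1.2, 1.2 in/h.
Σ(I−φ)·Δt = d  ⇒  (1.3+1.4+1.2+1.2+1.2 − 5φ)·1 = 4.05
φ = (6.300 − 4.05/1) / 5 = 0.45 in/h.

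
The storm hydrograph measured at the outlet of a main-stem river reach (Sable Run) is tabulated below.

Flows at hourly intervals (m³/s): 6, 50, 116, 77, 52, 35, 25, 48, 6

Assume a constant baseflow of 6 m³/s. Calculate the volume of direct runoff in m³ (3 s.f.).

V ≈ 1.30 × 10^6 m³

Direct-runoff ordinates (Q − Q_b): 0.0, 44.0, 110.0, 71.0, 46.0, 29.0, 19.0, 42.0, 0.0 m³/s.
ΣQ_DR = 361.0 m³/s.
With Δt = 1 h = 3600 s, V = ΣQ_DR · Δt = 361.0 × 3600 = 1.30 × 10^6 m³.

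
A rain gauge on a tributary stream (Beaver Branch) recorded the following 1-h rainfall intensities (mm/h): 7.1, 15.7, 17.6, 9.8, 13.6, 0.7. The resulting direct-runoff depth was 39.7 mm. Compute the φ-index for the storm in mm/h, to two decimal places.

φ ≈ 4.82 mm/h

Only the 5 blocks with intensity above φ contribute runoff: 7.1, 15.7, 17.6, 9.8, 13.6 mm/h.
Σ(I−φ)·Δt = d  ⇒  (7.1+15.7+17.6+9.8+13.6 − 5φ)·1 = 39.7
φ = (63.80 − 39.7/1) / 5 = 4.82 mm/h.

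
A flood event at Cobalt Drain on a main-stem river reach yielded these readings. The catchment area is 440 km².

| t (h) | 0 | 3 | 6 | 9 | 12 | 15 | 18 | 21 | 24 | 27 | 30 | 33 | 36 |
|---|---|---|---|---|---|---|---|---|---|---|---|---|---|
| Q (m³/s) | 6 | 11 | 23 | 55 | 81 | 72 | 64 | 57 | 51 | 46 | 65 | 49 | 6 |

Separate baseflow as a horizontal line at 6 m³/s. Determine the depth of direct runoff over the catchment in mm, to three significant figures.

Direct runoff: 0.0, 5.0, 17.0, 49.0, 75.0, 66.0, 58.0, 51.0, 45.0, 40.0, 59.0, 43.0, 0.0 m³/s; ΣQ_DR = 508.0 m³/s.
V = ΣQ_DR · Δt = 508.0 × 10800 s = 5.486 × 10^6 m³.
Over A = 440 km², depth = V / A = 12.5 mm.

d ≈ 12.5 mm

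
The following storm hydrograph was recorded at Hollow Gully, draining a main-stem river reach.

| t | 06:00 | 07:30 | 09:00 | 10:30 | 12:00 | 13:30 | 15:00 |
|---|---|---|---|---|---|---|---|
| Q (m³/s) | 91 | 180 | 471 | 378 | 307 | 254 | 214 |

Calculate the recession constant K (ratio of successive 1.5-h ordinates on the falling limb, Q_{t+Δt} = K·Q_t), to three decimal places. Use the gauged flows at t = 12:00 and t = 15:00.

K ≈ 0.835

Using the recession-limb readings at t = 12:00 and t = 15:00: Q falls from 307 to 214 m³/s over 2 intervals.
K = (Q₂/Q₁)^(1/2) = (214/307)^(1/2) = 0.835.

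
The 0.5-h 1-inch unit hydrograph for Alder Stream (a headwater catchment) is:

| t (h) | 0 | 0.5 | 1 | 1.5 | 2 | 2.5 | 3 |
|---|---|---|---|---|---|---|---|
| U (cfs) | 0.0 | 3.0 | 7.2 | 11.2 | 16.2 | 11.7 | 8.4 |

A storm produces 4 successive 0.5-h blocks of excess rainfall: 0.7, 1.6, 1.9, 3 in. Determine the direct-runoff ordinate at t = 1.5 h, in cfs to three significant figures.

Q ≈ 25.1 cfs

By discrete convolution, Q_j = Σ (P_i / 1 in) · U_{j−i}.
At t = 1.5 h (j=3): Q = (0.7/1)·11.2 + (1.6/1)·7.2 + (1.9/1)·3.0 + (3/1)·0.0 = 25.1 cfs.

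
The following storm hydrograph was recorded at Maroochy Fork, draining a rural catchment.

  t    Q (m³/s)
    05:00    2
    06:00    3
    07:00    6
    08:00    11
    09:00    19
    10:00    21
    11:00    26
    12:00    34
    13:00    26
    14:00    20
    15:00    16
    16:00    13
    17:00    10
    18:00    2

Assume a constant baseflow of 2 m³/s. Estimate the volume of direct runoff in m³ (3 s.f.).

Direct-runoff ordinates (Q − Q_b): 0.0, 1.0, 4.0, 9.0, 17.0, 19.0, 24.0, 32.0, 24.0, 18.0, 14.0, 11.0, 8.0, 0.0 m³/s.
ΣQ_DR = 181.0 m³/s.
With Δt = 1 h = 3600 s, V = ΣQ_DR · Δt = 181.0 × 3600 = 6.52 × 10^5 m³.

V ≈ 6.52 × 10^5 m³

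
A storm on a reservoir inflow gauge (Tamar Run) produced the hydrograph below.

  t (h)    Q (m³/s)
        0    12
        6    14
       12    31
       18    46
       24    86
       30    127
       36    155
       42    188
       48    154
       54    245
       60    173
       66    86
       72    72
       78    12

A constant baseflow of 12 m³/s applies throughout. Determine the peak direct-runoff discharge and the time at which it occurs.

Subtracting baseflow gives direct-runoff ordinates: 0.0, 2.0, 19.0, 34.0, 74.0, 115.0, 143.0, 176.0, 142.0, 233.0, 161.0, 74.0, 60.0, 0.0 m³/s.
The maximum is 233.0 m³/s, occurring at the reading for t = 54 h.

Q_p = 233.0 m³/s at t = 54 h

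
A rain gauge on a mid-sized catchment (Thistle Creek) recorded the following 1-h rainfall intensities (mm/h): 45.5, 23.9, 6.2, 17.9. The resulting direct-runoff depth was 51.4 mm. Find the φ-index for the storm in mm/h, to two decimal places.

φ ≈ 11.97 mm/h

Only the 3 blocks with intensity above φ contribute runoff: 45.5, 23.9, 17.9 mm/h.
Σ(I−φ)·Δt = d  ⇒  (45.5+23.9+17.9 − 3φ)·1 = 51.4
φ = (87.30 − 51.4/1) / 3 = 11.97 mm/h.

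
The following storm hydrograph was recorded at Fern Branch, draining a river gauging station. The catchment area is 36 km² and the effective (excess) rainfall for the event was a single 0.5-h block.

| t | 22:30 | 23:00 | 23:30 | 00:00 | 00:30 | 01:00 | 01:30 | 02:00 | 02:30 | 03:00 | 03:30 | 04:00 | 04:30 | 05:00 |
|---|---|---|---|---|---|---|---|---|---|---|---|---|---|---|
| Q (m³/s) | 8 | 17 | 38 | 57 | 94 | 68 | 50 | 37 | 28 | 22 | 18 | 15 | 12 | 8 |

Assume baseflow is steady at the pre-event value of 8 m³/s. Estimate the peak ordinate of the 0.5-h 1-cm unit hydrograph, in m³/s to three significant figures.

Direct runoff: 0.0, 9.0, 30.0, 49.0, 86.0, 60.0, 42.0, 29.0, 20.0, 14.0, 10.0, 7.0, 4.0, 0.0 m³/s; ΣQ_DR = 360.0 m³/s, peak = 86.0 m³/s.
Runoff depth d = ΣQ_DR·Δt / A = 360.0 × 1800 / (36 km²) = 18.00 mm.
The 1-cm UH is the DRH scaled by (10 mm)/d, so U_p = 86.0 × 10/18.00 = 47.8 m³/s.

U_p ≈ 47.8 m³/s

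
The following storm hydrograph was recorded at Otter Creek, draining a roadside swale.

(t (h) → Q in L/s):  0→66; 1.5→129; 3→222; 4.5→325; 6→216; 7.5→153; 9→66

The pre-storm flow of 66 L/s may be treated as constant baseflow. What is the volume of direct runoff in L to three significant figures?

Direct-runoff ordinates (Q − Q_b): 0.0, 63.0, 156.0, 259.0, 150.0, 87.0, 0.0 L/s.
ΣQ_DR = 715.0 L/s.
With Δt = 1.5 h = 5400 s, V = ΣQ_DR · Δt = 715.0 × 5400 = 3.86 × 10^6 L.

V ≈ 3.86 × 10^6 L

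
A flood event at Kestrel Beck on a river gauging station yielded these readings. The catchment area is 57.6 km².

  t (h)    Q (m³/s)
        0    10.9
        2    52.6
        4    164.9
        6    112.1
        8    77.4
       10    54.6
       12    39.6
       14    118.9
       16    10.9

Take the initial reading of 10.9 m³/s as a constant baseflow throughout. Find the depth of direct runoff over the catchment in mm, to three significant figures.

Direct runoff: 0.0, 41.7, 154.0, 101.2, 66.5, 43.7, 28.7, 108.0, 0.0 m³/s; ΣQ_DR = 543.8 m³/s.
V = ΣQ_DR · Δt = 543.8 × 7200 s = 3.915 × 10^6 m³.
Over A = 57.6 km², depth = V / A = 68.0 mm.

d ≈ 68.0 mm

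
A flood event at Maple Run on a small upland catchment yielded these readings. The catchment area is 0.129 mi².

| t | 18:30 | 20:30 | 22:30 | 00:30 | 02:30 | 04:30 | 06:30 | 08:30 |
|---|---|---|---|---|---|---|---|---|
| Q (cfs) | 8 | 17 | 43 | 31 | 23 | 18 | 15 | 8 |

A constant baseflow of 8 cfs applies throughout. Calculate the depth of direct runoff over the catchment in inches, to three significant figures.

d ≈ 2.38 in

Direct runoff: 0.0, 9.0, 35.0, 23.0, 15.0, 10.0, 7.0, 0.0 cfs; ΣQ_DR = 99.00 cfs.
V = ΣQ_DR · Δt = 99.00 × 7200 s = 7.128 × 10^5 ft³.
Over A = 0.129 mi², depth = V / A = 2.38 in.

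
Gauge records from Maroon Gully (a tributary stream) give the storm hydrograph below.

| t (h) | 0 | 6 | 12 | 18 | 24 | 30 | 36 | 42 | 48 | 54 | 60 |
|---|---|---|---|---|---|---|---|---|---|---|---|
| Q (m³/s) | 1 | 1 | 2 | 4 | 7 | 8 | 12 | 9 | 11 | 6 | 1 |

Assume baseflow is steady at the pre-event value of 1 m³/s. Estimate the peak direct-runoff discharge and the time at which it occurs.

Q_p = 11.0 m³/s at t = 36 h

Subtracting baseflow gives direct-runoff ordinates: 0.0, 0.0, 1.0, 3.0, 6.0, 7.0, 11.0, 8.0, 10.0, 5.0, 0.0 m³/s.
The maximum is 11.0 m³/s, occurring at the reading for t = 36 h.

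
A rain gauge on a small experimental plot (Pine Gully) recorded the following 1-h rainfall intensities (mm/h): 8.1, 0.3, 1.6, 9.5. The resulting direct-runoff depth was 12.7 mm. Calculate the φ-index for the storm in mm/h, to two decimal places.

φ ≈ 2.45 mm/h

Only the 2 blocks with intensity above φ contribute runoff: 8.1, 9.5 mm/h.
Σ(I−φ)·Δt = d  ⇒  (8.1+9.5 − 2φ)·1 = 12.7
φ = (17.60 − 12.7/1) / 2 = 2.45 mm/h.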